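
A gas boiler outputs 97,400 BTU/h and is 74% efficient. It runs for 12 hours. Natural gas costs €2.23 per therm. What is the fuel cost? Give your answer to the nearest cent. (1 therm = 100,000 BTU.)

€35.22

Heat delivered = 97,400 BTU/h × 12 h = 1,168,800 BTU
Gas input = 1,168,800 / 0.74 = 1,579,459 BTU
= 1,579,459 / 100,000 = 15.79 therm
Cost = 15.79 × €2.23/therm = €35.22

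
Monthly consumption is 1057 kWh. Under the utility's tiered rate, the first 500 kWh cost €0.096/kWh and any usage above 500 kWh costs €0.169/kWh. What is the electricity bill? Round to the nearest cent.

First 500 kWh × €0.096 = €48.00
Remaining 557 kWh × €0.169 = €94.13
Total = €142.13

€142.13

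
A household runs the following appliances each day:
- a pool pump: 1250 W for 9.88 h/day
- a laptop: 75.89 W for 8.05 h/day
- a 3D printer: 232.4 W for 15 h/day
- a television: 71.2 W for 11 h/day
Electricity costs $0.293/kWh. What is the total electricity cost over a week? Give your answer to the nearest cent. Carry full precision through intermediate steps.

$35.34

pool pump: 1250 W × 9.88 h × 7 d = 86,450 Wh = 86.45 kWh
laptop: 75.89 W × 8.05 h × 7 d = 4,276 Wh = 4.276 kWh
3D printer: 232.4 W × 15 h × 7 d = 24,402 Wh = 24.4 kWh
television: 71.2 W × 11 h × 7 d = 5,482 Wh = 5.482 kWh
Total energy = 86.45 + 4.276 + 24.4 + 5.482 = 120.6 kWh
Cost = 120.6 kWh × $0.293 = $35.34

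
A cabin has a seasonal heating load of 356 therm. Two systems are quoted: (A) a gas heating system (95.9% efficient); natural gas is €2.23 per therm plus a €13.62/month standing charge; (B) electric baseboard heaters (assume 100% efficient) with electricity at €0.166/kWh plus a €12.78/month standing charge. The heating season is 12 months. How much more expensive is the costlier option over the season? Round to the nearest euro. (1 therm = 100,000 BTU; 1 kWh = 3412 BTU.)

€894

Heat load = 356 therm × 100,000 = 35,600,000 BTU
Gas: input = 35,600,000 / 0.959 = 37,122,002 BTU = 371.2 therm → 371.2 × €2.23 = €827.82; + 12 × €13.62 standing = €991.26
Electric: 35,600,000 BTU / 3412 = 10,430 kWh → × €0.166 = €1,732.00; + 12 × €12.78 standing = €1,885.36
Difference = |€991.26 − €1,885.36| = €894.10 ≈ €894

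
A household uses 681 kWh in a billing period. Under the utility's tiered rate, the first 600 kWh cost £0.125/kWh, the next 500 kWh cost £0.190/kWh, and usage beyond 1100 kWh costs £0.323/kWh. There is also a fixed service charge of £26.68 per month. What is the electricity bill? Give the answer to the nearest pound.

First 600 kWh × £0.125 = £75.00
Next 81 kWh × £0.190 = £15.39
Remaining tier: 0 kWh (not reached)
Energy charge = £90.39; + service £26.68 = £117.07 ≈ £117

£117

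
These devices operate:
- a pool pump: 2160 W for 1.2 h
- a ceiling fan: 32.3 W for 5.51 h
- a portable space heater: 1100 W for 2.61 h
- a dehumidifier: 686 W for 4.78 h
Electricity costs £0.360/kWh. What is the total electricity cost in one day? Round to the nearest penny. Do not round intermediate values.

£3.21

pool pump: 2160 W × 1.2 h = 2,592 Wh = 2.592 kWh
ceiling fan: 32.3 W × 5.51 h = 178 Wh = 0.178 kWh
portable space heater: 1100 W × 2.61 h = 2,871 Wh = 2.871 kWh
dehumidifier: 686 W × 4.78 h = 3,279 Wh = 3.279 kWh
Total energy = 2.592 + 0.178 + 2.871 + 3.279 = 8.92 kWh
Cost = 8.92 kWh × £0.360 = £3.21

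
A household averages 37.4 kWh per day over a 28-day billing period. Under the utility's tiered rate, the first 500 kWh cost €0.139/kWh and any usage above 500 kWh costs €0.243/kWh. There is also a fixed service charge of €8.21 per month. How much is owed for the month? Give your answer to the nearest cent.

€210.68

Usage = 37.4 kWh/day × 28 days = 1047.2 kWh
First 500 kWh × €0.139 = €69.50
Remaining 547.2 kWh × €0.243 = €132.97
Energy charge = €202.47; + service €8.21 = €210.68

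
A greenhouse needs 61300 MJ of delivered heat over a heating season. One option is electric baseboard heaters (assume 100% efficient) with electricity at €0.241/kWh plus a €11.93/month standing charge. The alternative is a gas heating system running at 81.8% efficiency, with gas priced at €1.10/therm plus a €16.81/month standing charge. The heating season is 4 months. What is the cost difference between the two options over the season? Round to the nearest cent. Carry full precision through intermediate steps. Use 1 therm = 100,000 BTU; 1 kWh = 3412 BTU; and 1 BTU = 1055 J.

€3303.21

Heat load = 61300 MJ = 61,300,000,000 J / 1055 = 58,104,265 BTU
Gas: input = 58,104,265 / 0.818 = 71,032,109 BTU = 710.3 therm → 710.3 × €1.10 = €781.35; + 4 × €16.81 standing = €848.59
Electric: 58,104,265 BTU / 3412 = 17,030 kWh → × €0.241 = €4,104.08; + 4 × €11.93 standing = €4,151.80
Difference = |€848.59 − €4,151.80| = €3,303.21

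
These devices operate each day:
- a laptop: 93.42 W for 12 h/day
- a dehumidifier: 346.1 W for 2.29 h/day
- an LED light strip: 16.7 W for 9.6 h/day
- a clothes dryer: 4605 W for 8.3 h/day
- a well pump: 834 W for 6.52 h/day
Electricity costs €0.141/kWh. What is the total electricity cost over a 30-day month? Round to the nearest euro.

€193

laptop: 93.42 W × 12 h × 30 d = 33,631 Wh = 33.63 kWh
dehumidifier: 346.1 W × 2.29 h × 30 d = 23,777 Wh = 23.78 kWh
LED light strip: 16.7 W × 9.6 h × 30 d = 4,810 Wh = 4.81 kWh
clothes dryer: 4605 W × 8.3 h × 30 d = 1,146,645 Wh = 1,147 kWh
well pump: 834 W × 6.52 h × 30 d = 163,130 Wh = 163.1 kWh
Total energy = 33.63 + 23.78 + 4.81 + 1,147 + 163.1 = 1,372 kWh
Cost = 1,372 kWh × €0.141 = €193.45 ≈ €193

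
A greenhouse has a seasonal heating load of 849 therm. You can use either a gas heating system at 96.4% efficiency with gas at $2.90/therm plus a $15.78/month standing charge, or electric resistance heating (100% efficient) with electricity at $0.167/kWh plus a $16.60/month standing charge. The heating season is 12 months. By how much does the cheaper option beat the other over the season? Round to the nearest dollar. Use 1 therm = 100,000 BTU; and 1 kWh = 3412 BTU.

Heat load = 849 therm × 100,000 = 84,900,000 BTU
Gas: input = 84,900,000 / 0.964 = 88,070,539 BTU = 880.7 therm → 880.7 × $2.90 = $2,554.05; + 12 × $15.78 standing = $2,743.41
Electric: 84,900,000 BTU / 3412 = 24,880 kWh → × $0.167 = $4,155.42; + 12 × $16.60 standing = $4,354.62
Difference = |$2,743.41 − $4,354.62| = $1,611.22 ≈ $1611

$1611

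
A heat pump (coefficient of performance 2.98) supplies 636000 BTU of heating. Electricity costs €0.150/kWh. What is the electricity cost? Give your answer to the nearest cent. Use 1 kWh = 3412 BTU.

€9.38

Heat delivered = 636,000 BTU / 3412 = 186.4 kWh
Electrical input = 186.4 kWh / 2.98 = 62.55 kWh
Cost = 62.55 × €0.150/kWh = €9.38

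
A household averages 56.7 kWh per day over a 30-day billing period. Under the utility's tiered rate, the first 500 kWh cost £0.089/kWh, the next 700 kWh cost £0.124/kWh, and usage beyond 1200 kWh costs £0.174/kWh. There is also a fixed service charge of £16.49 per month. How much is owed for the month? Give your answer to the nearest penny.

Usage = 56.7 kWh/day × 30 days = 1701 kWh
First 500 kWh × £0.089 = £44.50
Next 700 kWh × £0.124 = £86.80
Remaining 501 kWh × £0.174 = £87.17
Energy charge = £218.47; + service £16.49 = £234.96

£234.96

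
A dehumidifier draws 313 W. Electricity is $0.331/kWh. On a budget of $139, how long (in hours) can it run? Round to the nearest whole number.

1342 h

Energy budget = $139 / $0.331 per kWh = 419.9 kWh = 419,940 Wh
Runtime = 419,940 Wh / 313 W = 1,342 h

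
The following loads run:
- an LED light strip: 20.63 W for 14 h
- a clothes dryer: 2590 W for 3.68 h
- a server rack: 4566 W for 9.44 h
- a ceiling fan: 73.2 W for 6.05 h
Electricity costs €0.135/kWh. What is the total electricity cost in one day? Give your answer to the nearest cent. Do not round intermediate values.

€7.20

LED light strip: 20.63 W × 14 h = 289 Wh = 0.2888 kWh
clothes dryer: 2590 W × 3.68 h = 9,531 Wh = 9.531 kWh
server rack: 4566 W × 9.44 h = 43,103 Wh = 43.1 kWh
ceiling fan: 73.2 W × 6.05 h = 443 Wh = 0.4429 kWh
Total energy = 0.2888 + 9.531 + 43.1 + 0.4429 = 53.37 kWh
Cost = 53.37 kWh × €0.135 = €7.20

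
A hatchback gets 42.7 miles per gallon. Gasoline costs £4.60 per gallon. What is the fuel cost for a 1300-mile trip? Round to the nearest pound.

£140

Fuel = 1300 mi / 42.7 mpg = 30.44 gal
Cost = 30.44 gal × £4.60/gal = £140.05 ≈ £140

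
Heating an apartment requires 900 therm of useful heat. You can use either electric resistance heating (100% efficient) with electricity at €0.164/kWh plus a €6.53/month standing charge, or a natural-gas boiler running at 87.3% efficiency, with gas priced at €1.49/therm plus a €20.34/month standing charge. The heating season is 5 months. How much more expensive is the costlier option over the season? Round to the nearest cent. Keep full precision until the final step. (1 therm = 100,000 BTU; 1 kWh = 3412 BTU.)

€2720.78

Heat load = 900 therm × 100,000 = 90,000,000 BTU
Gas: input = 90,000,000 / 0.873 = 103,092,784 BTU = 1,031 therm → 1,031 × €1.49 = €1,536.08; + 5 × €20.34 standing = €1,637.78
Electric: 90,000,000 BTU / 3412 = 26,380 kWh → × €0.164 = €4,325.91; + 5 × €6.53 standing = €4,358.56
Difference = |€1,637.78 − €4,358.56| = €2,720.78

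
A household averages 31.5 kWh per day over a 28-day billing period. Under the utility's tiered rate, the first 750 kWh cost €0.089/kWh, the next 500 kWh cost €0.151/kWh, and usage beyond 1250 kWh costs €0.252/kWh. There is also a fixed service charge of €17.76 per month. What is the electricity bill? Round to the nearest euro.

Usage = 31.5 kWh/day × 28 days = 882 kWh
First 750 kWh × €0.089 = €66.75
Next 132 kWh × €0.151 = €19.93
Remaining tier: 0 kWh (not reached)
Energy charge = €86.68; + service €17.76 = €104.44 ≈ €104

€104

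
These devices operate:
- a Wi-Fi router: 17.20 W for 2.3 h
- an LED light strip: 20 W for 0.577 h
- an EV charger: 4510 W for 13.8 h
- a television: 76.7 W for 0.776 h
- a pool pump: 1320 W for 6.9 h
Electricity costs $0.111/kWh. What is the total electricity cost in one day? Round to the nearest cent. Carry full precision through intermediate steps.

$7.93

Wi-Fi router: 17.20 W × 2.3 h = 40 Wh = 0.03956 kWh
LED light strip: 20 W × 0.577 h = 12 Wh = 0.01154 kWh
EV charger: 4510 W × 13.8 h = 62,238 Wh = 62.24 kWh
television: 76.7 W × 0.776 h = 60 Wh = 0.05952 kWh
pool pump: 1320 W × 6.9 h = 9,108 Wh = 9.108 kWh
Total energy = 0.03956 + 0.01154 + 62.24 + 0.05952 + 9.108 = 71.46 kWh
Cost = 71.46 kWh × $0.111 = $7.93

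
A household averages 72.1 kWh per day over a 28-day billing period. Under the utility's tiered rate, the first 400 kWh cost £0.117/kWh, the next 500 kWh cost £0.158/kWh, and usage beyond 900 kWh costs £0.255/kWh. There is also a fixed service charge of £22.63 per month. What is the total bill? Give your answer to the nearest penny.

£433.72

Usage = 72.1 kWh/day × 28 days = 2018.8 kWh
First 400 kWh × £0.117 = £46.80
Next 500 kWh × £0.158 = £79.00
Remaining 1118.8 kWh × £0.255 = £285.29
Energy charge = £411.09; + service £22.63 = £433.72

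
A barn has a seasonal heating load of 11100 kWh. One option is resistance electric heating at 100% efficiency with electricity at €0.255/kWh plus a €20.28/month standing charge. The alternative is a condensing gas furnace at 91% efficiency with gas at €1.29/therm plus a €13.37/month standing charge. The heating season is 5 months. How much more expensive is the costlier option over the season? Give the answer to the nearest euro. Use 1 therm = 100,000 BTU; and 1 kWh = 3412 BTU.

Heat load = 11100 kWh × 3412 = 37,873,200 BTU
Gas: input = 37,873,200 / 0.91 = 41,618,901 BTU = 416.2 therm → 416.2 × €1.29 = €536.88; + 5 × €13.37 standing = €603.73
Electric: 37,873,200 BTU / 3412 = 11,100 kWh → × €0.255 = €2,830.50; + 5 × €20.28 standing = €2,931.90
Difference = |€603.73 − €2,931.90| = €2,328.17 ≈ €2328

€2328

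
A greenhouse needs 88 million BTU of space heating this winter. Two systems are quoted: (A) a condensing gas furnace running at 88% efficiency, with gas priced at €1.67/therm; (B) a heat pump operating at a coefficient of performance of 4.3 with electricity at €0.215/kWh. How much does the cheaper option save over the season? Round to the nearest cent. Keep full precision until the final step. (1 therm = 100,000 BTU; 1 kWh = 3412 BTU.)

€380.43

Heat load = 88 × 10⁶ BTU = 88,000,000 BTU
Gas: input = 88,000,000 / 0.88 = 100,000,000 BTU = 1,000 therm → 1,000 × €1.67 = €1,670.00
Heat pump: 88,000,000 BTU / 3412 = 25,790 kWh heat; / 4.3 = 5,998 kWh in → × €0.215 = €1,289.57
Difference = |€1,670.00 − €1,289.57| = €380.43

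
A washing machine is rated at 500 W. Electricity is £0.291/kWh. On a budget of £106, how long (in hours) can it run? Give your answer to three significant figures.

Energy budget = £106 / £0.291 per kWh = 364.3 kWh = 364,261 Wh
Runtime = 364,261 Wh / 500 W = 728.5 h

729 h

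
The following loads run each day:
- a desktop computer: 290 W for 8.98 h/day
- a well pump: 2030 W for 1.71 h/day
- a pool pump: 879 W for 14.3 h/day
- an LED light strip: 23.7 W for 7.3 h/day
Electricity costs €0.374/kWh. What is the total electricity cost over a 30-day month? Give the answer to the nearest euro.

desktop computer: 290 W × 8.98 h × 30 d = 78,126 Wh = 78.13 kWh
well pump: 2030 W × 1.71 h × 30 d = 104,139 Wh = 104.1 kWh
pool pump: 879 W × 14.3 h × 30 d = 377,091 Wh = 377.1 kWh
LED light strip: 23.7 W × 7.3 h × 30 d = 5,190 Wh = 5.19 kWh
Total energy = 78.13 + 104.1 + 377.1 + 5.19 = 564.5 kWh
Cost = 564.5 kWh × €0.374 = €211.14 ≈ €211

€211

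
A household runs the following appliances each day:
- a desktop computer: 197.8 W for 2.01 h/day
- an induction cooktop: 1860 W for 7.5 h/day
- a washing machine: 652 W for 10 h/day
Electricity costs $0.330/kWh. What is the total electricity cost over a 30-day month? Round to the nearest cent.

desktop computer: 197.8 W × 2.01 h × 30 d = 11,927 Wh = 11.93 kWh
induction cooktop: 1860 W × 7.5 h × 30 d = 418,500 Wh = 418.5 kWh
washing machine: 652 W × 10 h × 30 d = 195,600 Wh = 195.6 kWh
Total energy = 11.93 + 418.5 + 195.6 = 626 kWh
Cost = 626 kWh × $0.330 = $206.59

$206.59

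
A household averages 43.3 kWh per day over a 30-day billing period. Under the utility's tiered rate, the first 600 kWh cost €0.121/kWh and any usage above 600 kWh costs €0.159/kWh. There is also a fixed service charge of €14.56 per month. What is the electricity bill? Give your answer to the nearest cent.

€198.30

Usage = 43.3 kWh/day × 30 days = 1299 kWh
First 600 kWh × €0.121 = €72.60
Remaining 699 kWh × €0.159 = €111.14
Energy charge = €183.74; + service €14.56 = €198.30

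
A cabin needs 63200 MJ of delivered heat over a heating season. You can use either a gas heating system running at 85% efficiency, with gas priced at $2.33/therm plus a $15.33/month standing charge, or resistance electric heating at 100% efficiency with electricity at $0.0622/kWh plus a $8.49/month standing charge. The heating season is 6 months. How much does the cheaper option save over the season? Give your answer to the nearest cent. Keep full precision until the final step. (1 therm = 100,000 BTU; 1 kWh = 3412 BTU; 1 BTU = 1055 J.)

$591.09

Heat load = 63200 MJ = 63,200,000,000 J / 1055 = 59,905,213 BTU
Gas: input = 59,905,213 / 0.85 = 70,476,721 BTU = 704.8 therm → 704.8 × $2.33 = $1,642.11; + 6 × $15.33 standing = $1,734.09
Electric: 59,905,213 BTU / 3412 = 17,560 kWh → × $0.0622 = $1,092.06; + 6 × $8.49 standing = $1,143.00
Difference = |$1,734.09 − $1,143.00| = $591.09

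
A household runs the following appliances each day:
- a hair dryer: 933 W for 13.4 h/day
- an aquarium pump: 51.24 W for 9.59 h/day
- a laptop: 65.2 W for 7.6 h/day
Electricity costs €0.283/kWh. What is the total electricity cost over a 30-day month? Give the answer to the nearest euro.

€115

hair dryer: 933 W × 13.4 h × 30 d = 375,066 Wh = 375.1 kWh
aquarium pump: 51.24 W × 9.59 h × 30 d = 14,742 Wh = 14.74 kWh
laptop: 65.2 W × 7.6 h × 30 d = 14,866 Wh = 14.87 kWh
Total energy = 375.1 + 14.74 + 14.87 = 404.7 kWh
Cost = 404.7 kWh × €0.283 = €114.52 ≈ €115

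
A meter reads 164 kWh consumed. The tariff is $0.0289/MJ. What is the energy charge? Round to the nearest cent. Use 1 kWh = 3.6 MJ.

164 kWh × (3.6 MJ/kWh) = 590.4 MJ
Cost = 590.4 MJ × $0.0289/MJ = $17.06

$17.06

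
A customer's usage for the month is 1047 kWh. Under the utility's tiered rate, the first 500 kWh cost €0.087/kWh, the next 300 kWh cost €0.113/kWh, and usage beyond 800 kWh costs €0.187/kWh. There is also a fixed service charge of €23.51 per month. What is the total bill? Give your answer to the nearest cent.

€147.10

First 500 kWh × €0.087 = €43.50
Next 300 kWh × €0.113 = €33.90
Remaining 247 kWh × €0.187 = €46.19
Energy charge = €123.59; + service €23.51 = €147.10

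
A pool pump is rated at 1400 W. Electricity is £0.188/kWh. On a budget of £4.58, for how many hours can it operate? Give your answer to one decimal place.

Energy budget = £4.58 / £0.188 per kWh = 24.36 kWh = 24,362 Wh
Runtime = 24,362 Wh / 1400 W = 17.4 h

17.4 h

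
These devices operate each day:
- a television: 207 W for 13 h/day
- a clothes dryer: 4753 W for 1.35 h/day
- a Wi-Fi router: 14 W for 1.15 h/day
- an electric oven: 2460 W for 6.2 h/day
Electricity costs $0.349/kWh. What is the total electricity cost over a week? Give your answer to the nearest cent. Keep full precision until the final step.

television: 207 W × 13 h × 7 d = 18,837 Wh = 18.84 kWh
clothes dryer: 4753 W × 1.35 h × 7 d = 44,916 Wh = 44.92 kWh
Wi-Fi router: 14 W × 1.15 h × 7 d = 113 Wh = 0.1127 kWh
electric oven: 2460 W × 6.2 h × 7 d = 106,764 Wh = 106.8 kWh
Total energy = 18.84 + 44.92 + 0.1127 + 106.8 = 170.6 kWh
Cost = 170.6 kWh × $0.349 = $59.55

$59.55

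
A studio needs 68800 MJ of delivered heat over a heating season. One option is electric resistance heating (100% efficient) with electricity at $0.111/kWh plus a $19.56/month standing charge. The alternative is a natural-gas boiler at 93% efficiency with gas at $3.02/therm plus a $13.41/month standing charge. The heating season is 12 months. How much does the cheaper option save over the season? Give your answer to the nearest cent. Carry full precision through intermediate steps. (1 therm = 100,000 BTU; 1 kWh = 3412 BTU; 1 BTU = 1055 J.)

Heat load = 68800 MJ = 68,800,000,000 J / 1055 = 65,213,270 BTU
Gas: input = 65,213,270 / 0.93 = 70,121,796 BTU = 701.2 therm → 701.2 × $3.02 = $2,117.68; + 12 × $13.41 standing = $2,278.60
Electric: 65,213,270 BTU / 3412 = 19,110 kWh → × $0.111 = $2,121.53; + 12 × $19.56 standing = $2,356.25
Difference = |$2,278.60 − $2,356.25| = $77.66

$77.66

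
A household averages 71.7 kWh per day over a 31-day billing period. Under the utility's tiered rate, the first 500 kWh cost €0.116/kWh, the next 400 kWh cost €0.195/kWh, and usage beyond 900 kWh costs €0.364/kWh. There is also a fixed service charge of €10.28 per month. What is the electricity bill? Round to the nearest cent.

Usage = 71.7 kWh/day × 31 days = 2222.7 kWh
First 500 kWh × €0.116 = €58.00
Next 400 kWh × €0.195 = €78.00
Remaining 1322.7 kWh × €0.364 = €481.46
Energy charge = €617.46; + service €10.28 = €627.74

€627.74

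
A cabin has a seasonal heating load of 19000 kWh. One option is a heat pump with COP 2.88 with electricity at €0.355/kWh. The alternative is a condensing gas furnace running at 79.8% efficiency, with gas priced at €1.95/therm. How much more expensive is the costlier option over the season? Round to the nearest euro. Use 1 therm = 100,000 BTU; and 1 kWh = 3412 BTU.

€758

Heat load = 19000 kWh × 3412 = 64,828,000 BTU
Gas: input = 64,828,000 / 0.798 = 81,238,095 BTU = 812.4 therm → 812.4 × €1.95 = €1,584.14
Heat pump: 64,828,000 BTU / 3412 = 19,000 kWh heat; / 2.88 = 6,597 kWh in → × €0.355 = €2,342.01
Difference = |€1,584.14 − €2,342.01| = €757.87 ≈ €758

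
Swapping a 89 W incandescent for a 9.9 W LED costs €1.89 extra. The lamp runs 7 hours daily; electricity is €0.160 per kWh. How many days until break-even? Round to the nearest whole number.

21 days

Power saved = 89 − 9.9 = 79.1 W
Daily energy saved = 79.1 W × 7 h = 553.7 Wh = 0.5537 kWh
Daily savings = 0.5537 × €0.160 = €0.0886
Payback = €1.89 / €0.0886 per day = 21.33 days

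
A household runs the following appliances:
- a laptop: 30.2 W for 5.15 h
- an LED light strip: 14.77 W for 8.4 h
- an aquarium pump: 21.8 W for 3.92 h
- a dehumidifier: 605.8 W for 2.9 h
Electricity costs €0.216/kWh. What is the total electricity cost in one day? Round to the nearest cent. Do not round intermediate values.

laptop: 30.2 W × 5.15 h = 156 Wh = 0.1555 kWh
LED light strip: 14.77 W × 8.4 h = 124 Wh = 0.1241 kWh
aquarium pump: 21.8 W × 3.92 h = 85 Wh = 0.08546 kWh
dehumidifier: 605.8 W × 2.9 h = 1,757 Wh = 1.757 kWh
Total energy = 0.1555 + 0.1241 + 0.08546 + 1.757 = 2.122 kWh
Cost = 2.122 kWh × €0.216 = €0.46

€0.46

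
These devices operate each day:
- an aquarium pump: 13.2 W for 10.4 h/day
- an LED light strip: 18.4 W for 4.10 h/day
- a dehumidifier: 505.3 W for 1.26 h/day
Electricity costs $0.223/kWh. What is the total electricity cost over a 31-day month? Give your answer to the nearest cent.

$5.87

aquarium pump: 13.2 W × 10.4 h × 31 d = 4,256 Wh = 4.256 kWh
LED light strip: 18.4 W × 4.10 h × 31 d = 2,339 Wh = 2.339 kWh
dehumidifier: 505.3 W × 1.26 h × 31 d = 19,737 Wh = 19.74 kWh
Total energy = 4.256 + 2.339 + 19.74 = 26.33 kWh
Cost = 26.33 kWh × $0.223 = $5.87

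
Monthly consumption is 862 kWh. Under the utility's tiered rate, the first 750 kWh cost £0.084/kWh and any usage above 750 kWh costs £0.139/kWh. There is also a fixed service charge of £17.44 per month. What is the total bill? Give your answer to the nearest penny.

First 750 kWh × £0.084 = £63.00
Remaining 112 kWh × £0.139 = £15.57
Energy charge = £78.57; + service £17.44 = £96.01

£96.01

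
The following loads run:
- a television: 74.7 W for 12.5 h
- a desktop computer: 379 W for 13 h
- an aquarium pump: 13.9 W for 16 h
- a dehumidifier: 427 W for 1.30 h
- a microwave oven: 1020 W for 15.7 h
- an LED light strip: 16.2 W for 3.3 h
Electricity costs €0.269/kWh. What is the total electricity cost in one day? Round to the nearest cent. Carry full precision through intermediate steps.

€6.11

television: 74.7 W × 12.5 h = 934 Wh = 0.9337 kWh
desktop computer: 379 W × 13 h = 4,927 Wh = 4.927 kWh
aquarium pump: 13.9 W × 16 h = 222 Wh = 0.2224 kWh
dehumidifier: 427 W × 1.30 h = 555 Wh = 0.5551 kWh
microwave oven: 1020 W × 15.7 h = 16,014 Wh = 16.01 kWh
LED light strip: 16.2 W × 3.3 h = 53 Wh = 0.05346 kWh
Total energy = 0.9337 + 4.927 + 0.2224 + 0.5551 + 16.01 + 0.05346 = 22.71 kWh
Cost = 22.71 kWh × €0.269 = €6.11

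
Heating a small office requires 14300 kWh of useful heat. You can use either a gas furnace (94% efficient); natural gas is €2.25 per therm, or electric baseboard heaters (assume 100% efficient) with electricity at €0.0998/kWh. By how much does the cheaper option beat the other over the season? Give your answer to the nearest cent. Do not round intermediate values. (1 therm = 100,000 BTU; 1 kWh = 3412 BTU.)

Heat load = 14300 kWh × 3412 = 48,791,600 BTU
Gas: input = 48,791,600 / 0.94 = 51,905,957 BTU = 519.1 therm → 519.1 × €2.25 = €1,167.88
Electric: 48,791,600 BTU / 3412 = 14,300 kWh → × €0.0998 = €1,427.14
Difference = |€1,167.88 − €1,427.14| = €259.26

€259.26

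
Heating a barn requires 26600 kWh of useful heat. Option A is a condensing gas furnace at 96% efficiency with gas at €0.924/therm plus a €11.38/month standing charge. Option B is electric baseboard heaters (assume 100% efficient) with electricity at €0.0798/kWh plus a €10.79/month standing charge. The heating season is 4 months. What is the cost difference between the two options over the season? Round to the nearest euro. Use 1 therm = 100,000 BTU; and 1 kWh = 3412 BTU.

€1247

Heat load = 26600 kWh × 3412 = 90,759,200 BTU
Gas: input = 90,759,200 / 0.96 = 94,540,833 BTU = 945.4 therm → 945.4 × €0.924 = €873.56; + 4 × €11.38 standing = €919.08
Electric: 90,759,200 BTU / 3412 = 26,600 kWh → × €0.0798 = €2,122.68; + 4 × €10.79 standing = €2,165.84
Difference = |€919.08 − €2,165.84| = €1,246.76 ≈ €1247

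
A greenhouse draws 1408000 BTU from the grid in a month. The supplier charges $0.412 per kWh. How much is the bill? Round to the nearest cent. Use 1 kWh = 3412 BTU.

1408000 BTU × (0.00029308 kWh/BTU) = 412.7 kWh
Cost = 412.7 kWh × $0.412/kWh = $170.02

$170.02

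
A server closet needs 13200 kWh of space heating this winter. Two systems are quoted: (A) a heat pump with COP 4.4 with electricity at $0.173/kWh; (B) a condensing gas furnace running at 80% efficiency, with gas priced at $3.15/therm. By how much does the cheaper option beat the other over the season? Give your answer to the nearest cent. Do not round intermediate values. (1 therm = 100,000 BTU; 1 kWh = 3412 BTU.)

Heat load = 13200 kWh × 3412 = 45,038,400 BTU
Gas: input = 45,038,400 / 0.80 = 56,298,000 BTU = 563 therm → 563 × $3.15 = $1,773.39
Heat pump: 45,038,400 BTU / 3412 = 13,200 kWh heat; / 4.4 = 3,000 kWh in → × $0.173 = $519.00
Difference = |$1,773.39 − $519.00| = $1,254.39

$1254.39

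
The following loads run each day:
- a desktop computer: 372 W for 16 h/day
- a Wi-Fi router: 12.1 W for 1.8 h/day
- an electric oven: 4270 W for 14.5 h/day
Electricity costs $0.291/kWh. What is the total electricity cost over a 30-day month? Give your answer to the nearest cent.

$592.67

desktop computer: 372 W × 16 h × 30 d = 178,560 Wh = 178.6 kWh
Wi-Fi router: 12.1 W × 1.8 h × 30 d = 653 Wh = 0.6534 kWh
electric oven: 4270 W × 14.5 h × 30 d = 1,857,450 Wh = 1,857 kWh
Total energy = 178.6 + 0.6534 + 1,857 = 2,037 kWh
Cost = 2,037 kWh × $0.291 = $592.67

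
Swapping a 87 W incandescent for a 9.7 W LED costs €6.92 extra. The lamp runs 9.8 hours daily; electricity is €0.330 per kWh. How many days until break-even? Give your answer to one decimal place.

27.7 days

Power saved = 87 − 9.7 = 77.3 W
Daily energy saved = 77.3 W × 9.8 h = 757.5 Wh = 0.75754 kWh
Daily savings = 0.75754 × €0.330 = €0.2500
Payback = €6.92 / €0.2500 per day = 27.68 days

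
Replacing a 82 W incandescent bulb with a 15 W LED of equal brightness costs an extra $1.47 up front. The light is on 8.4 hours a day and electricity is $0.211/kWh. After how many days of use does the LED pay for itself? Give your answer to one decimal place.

Power saved = 82 − 15 = 67 W
Daily energy saved = 67 W × 8.4 h = 562.8 Wh = 0.5628 kWh
Daily savings = 0.5628 × $0.211 = $0.1188
Payback = $1.47 / $0.1188 per day = 12.38 days

12.4 days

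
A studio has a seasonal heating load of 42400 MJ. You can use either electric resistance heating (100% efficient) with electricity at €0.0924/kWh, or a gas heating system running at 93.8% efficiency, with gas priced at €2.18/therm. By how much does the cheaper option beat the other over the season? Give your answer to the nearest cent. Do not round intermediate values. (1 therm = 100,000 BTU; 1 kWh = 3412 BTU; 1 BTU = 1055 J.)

Heat load = 42400 MJ = 42,400,000,000 J / 1055 = 40,189,573 BTU
Gas: input = 40,189,573 / 0.938 = 42,846,027 BTU = 428.5 therm → 428.5 × €2.18 = €934.04
Electric: 40,189,573 BTU / 3412 = 11,780 kWh → × €0.0924 = €1,088.37
Difference = |€934.04 − €1,088.37| = €154.33

€154.33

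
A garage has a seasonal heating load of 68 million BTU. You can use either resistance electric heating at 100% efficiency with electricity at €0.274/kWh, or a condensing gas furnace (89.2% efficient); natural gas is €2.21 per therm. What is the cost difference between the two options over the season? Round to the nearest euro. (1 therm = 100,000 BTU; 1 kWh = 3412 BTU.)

€3776

Heat load = 68 × 10⁶ BTU = 68,000,000 BTU
Gas: input = 68,000,000 / 0.892 = 76,233,184 BTU = 762.3 therm → 762.3 × €2.21 = €1,684.75
Electric: 68,000,000 BTU / 3412 = 19,930 kWh → × €0.274 = €5,460.73
Difference = |€1,684.75 − €5,460.73| = €3,775.97 ≈ €3776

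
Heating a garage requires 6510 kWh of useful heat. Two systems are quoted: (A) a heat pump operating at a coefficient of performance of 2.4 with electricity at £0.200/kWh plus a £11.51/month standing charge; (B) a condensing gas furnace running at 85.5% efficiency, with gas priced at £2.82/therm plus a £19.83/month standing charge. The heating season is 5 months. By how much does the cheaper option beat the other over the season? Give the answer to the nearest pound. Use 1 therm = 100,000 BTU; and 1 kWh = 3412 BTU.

Heat load = 6510 kWh × 3412 = 22,212,120 BTU
Gas: input = 22,212,120 / 0.855 = 25,979,088 BTU = 259.8 therm → 259.8 × £2.82 = £732.61; + 5 × £19.83 standing = £831.76
Heat pump: 22,212,120 BTU / 3412 = 6,510 kWh heat; / 2.4 = 2,712 kWh in → × £0.200 = £542.50; + 5 × £11.51 standing = £600.05
Difference = |£831.76 − £600.05| = £231.71 ≈ £232

£232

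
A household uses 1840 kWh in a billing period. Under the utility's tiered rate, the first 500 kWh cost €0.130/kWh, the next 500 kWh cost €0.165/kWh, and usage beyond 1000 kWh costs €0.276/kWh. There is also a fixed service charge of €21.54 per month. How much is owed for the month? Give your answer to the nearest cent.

€400.88

First 500 kWh × €0.130 = €65.00
Next 500 kWh × €0.165 = €82.50
Remaining 840 kWh × €0.276 = €231.84
Energy charge = €379.34; + service €21.54 = €400.88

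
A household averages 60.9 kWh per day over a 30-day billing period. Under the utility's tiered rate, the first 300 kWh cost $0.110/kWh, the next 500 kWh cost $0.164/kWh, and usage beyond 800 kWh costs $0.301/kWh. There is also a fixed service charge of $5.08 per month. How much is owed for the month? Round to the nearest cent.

$429.21

Usage = 60.9 kWh/day × 30 days = 1827 kWh
First 300 kWh × $0.110 = $33.00
Next 500 kWh × $0.164 = $82.00
Remaining 1027 kWh × $0.301 = $309.13
Energy charge = $424.13; + service $5.08 = $429.21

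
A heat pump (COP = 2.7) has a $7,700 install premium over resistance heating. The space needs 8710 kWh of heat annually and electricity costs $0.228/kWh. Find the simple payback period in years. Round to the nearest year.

Resistance: 8710 kWh × $0.228 = $1,985.88/yr
Heat pump: 8710 / 2.7 = 3226 kWh in → × $0.228 = $735.51/yr
Annual savings = $1,250.37
Payback = $7,700 / $1,250.37 = 6.16 years

6 years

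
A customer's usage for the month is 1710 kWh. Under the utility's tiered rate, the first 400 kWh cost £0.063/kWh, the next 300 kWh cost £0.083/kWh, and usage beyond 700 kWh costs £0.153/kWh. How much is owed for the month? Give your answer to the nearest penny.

£204.63

First 400 kWh × £0.063 = £25.20
Next 300 kWh × £0.083 = £24.90
Remaining 1010 kWh × £0.153 = £154.53
Total = £204.63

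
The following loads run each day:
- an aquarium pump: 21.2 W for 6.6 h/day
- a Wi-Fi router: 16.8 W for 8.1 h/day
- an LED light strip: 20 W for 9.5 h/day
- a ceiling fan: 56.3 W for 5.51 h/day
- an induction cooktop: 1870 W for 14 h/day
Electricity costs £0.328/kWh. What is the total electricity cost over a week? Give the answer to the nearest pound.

£62

aquarium pump: 21.2 W × 6.6 h × 7 d = 979 Wh = 0.9794 kWh
Wi-Fi router: 16.8 W × 8.1 h × 7 d = 953 Wh = 0.9526 kWh
LED light strip: 20 W × 9.5 h × 7 d = 1,330 Wh = 1.33 kWh
ceiling fan: 56.3 W × 5.51 h × 7 d = 2,171 Wh = 2.171 kWh
induction cooktop: 1870 W × 14 h × 7 d = 183,260 Wh = 183.3 kWh
Total energy = 0.9794 + 0.9526 + 1.33 + 2.171 + 183.3 = 188.7 kWh
Cost = 188.7 kWh × £0.328 = £61.89 ≈ £62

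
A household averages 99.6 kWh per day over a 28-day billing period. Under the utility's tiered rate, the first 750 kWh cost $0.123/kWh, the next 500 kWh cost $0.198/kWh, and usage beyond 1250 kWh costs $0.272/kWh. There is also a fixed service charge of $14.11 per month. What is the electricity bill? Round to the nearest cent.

Usage = 99.6 kWh/day × 28 days = 2788.8 kWh
First 750 kWh × $0.123 = $92.25
Next 500 kWh × $0.198 = $99.00
Remaining 1538.8 kWh × $0.272 = $418.55
Energy charge = $609.80; + service $14.11 = $623.91

$623.91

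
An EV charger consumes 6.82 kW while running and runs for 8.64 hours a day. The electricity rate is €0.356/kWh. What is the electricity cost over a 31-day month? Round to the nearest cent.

€650.29

Energy = 6820 W × 8.64 h/day × 31 days = 1,826,669 Wh = 1,827 kWh
Cost = 1,827 kWh × €0.356/kWh = €650.29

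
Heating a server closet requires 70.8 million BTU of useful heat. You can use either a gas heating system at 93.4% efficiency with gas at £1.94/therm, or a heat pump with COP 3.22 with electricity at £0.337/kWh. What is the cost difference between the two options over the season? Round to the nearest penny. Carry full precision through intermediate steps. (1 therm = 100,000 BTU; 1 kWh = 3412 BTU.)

Heat load = 70.8 × 10⁶ BTU = 70,800,000 BTU
Gas: input = 70,800,000 / 0.934 = 75,802,998 BTU = 758 therm → 758 × £1.94 = £1,470.58
Heat pump: 70,800,000 BTU / 3412 = 20,750 kWh heat; / 3.22 = 6,444 kWh in → × £0.337 = £2,171.69
Difference = |£1,470.58 − £2,171.69| = £701.11

£701.11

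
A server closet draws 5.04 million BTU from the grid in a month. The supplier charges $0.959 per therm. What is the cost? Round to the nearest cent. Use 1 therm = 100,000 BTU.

$48.33

5.04 million BTU × (10 therm/million BTU) = 50.4 therm
Cost = 50.4 therm × $0.959/therm = $48.33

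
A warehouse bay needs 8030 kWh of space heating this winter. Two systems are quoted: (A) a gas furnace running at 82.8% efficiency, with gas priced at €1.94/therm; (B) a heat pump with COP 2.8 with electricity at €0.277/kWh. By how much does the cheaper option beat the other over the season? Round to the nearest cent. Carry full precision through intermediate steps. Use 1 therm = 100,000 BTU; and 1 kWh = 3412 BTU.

€152.45

Heat load = 8030 kWh × 3412 = 27,398,360 BTU
Gas: input = 27,398,360 / 0.828 = 33,089,807 BTU = 330.9 therm → 330.9 × €1.94 = €641.94
Heat pump: 27,398,360 BTU / 3412 = 8,030 kWh heat; / 2.8 = 2,868 kWh in → × €0.277 = €794.40
Difference = |€641.94 − €794.40| = €152.45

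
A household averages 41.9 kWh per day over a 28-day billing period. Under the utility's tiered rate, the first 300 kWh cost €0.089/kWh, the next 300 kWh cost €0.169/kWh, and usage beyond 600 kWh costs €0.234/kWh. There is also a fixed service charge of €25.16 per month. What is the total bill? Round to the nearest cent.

Usage = 41.9 kWh/day × 28 days = 1173.2 kWh
First 300 kWh × €0.089 = €26.70
Next 300 kWh × €0.169 = €50.70
Remaining 573.2 kWh × €0.234 = €134.13
Energy charge = €211.53; + service €25.16 = €236.69

€236.69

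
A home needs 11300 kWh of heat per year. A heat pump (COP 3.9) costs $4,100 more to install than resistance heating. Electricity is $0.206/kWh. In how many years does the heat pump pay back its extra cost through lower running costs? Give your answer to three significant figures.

2.37 years

Resistance: 11300 kWh × $0.206 = $2,327.80/yr
Heat pump: 11300 / 3.9 = 2897 kWh in → × $0.206 = $596.87/yr
Annual savings = $1,730.93
Payback = $4,100 / $1,730.93 = 2.37 years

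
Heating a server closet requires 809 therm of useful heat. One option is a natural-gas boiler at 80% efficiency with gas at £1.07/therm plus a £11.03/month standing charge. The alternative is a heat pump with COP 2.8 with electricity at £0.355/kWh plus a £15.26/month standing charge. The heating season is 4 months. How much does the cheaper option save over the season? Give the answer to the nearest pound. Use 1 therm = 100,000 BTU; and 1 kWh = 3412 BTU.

£1941

Heat load = 809 therm × 100,000 = 80,900,000 BTU
Gas: input = 80,900,000 / 0.80 = 101,125,000 BTU = 1,011 therm → 1,011 × £1.07 = £1,082.04; + 4 × £11.03 standing = £1,126.16
Heat pump: 80,900,000 BTU / 3412 = 23,710 kWh heat; / 2.8 = 8,468 kWh in → × £0.355 = £3,006.14; + 4 × £15.26 standing = £3,067.18
Difference = |£1,126.16 − £3,067.18| = £1,941.03 ≈ £1941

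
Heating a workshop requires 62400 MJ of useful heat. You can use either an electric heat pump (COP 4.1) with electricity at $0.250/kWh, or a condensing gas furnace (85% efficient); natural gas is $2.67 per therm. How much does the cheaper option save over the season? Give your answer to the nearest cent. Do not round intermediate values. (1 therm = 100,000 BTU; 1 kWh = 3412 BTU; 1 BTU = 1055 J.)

$800.90

Heat load = 62400 MJ = 62,400,000,000 J / 1055 = 59,146,919 BTU
Gas: input = 59,146,919 / 0.85 = 69,584,611 BTU = 695.8 therm → 695.8 × $2.67 = $1,857.91
Heat pump: 59,146,919 BTU / 3412 = 17,330 kWh heat; / 4.1 = 4,228 kWh in → × $0.250 = $1,057.01
Difference = |$1,857.91 − $1,057.01| = $800.90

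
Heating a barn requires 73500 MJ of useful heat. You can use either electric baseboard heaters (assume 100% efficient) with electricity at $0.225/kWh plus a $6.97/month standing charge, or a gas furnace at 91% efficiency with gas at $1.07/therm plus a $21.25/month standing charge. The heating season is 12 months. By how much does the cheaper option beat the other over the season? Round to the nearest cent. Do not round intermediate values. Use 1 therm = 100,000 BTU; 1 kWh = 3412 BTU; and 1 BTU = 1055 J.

$3603.65

Heat load = 73500 MJ = 73,500,000,000 J / 1055 = 69,668,246 BTU
Gas: input = 69,668,246 / 0.91 = 76,558,513 BTU = 765.6 therm → 765.6 × $1.07 = $819.18; + 12 × $21.25 standing = $1,074.18
Electric: 69,668,246 BTU / 3412 = 20,420 kWh → × $0.225 = $4,594.18; + 12 × $6.97 standing = $4,677.82
Difference = |$1,074.18 − $4,677.82| = $3,603.65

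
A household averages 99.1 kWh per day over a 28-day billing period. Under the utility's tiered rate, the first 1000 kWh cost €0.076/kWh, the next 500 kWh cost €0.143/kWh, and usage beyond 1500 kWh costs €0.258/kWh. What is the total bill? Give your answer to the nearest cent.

€476.40

Usage = 99.1 kWh/day × 28 days = 2774.8 kWh
First 1000 kWh × €0.076 = €76.00
Next 500 kWh × €0.143 = €71.50
Remaining 1274.8 kWh × €0.258 = €328.90
Total = €476.40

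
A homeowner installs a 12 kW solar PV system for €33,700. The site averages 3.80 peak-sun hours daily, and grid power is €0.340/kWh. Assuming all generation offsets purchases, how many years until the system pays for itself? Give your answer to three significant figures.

Daily generation = 12 kW × 3.80 h = 45.6 kWh
Annual generation = 45.6 × 365 = 16644 kWh
Annual savings = 16644 × €0.340 = €5,658.96
Payback = €33,700 / €5,658.96 = 5.96 years

5.96 years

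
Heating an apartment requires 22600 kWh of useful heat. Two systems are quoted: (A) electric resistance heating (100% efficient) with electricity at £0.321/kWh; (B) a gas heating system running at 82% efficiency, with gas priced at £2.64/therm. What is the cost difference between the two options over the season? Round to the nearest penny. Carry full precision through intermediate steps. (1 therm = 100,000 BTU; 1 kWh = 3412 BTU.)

Heat load = 22600 kWh × 3412 = 77,111,200 BTU
Gas: input = 77,111,200 / 0.820 = 94,038,049 BTU = 940.4 therm → 940.4 × £2.64 = £2,482.60
Electric: 77,111,200 BTU / 3412 = 22,600 kWh → × £0.321 = £7,254.60
Difference = |£2,482.60 − £7,254.60| = £4,772.00

£4772.00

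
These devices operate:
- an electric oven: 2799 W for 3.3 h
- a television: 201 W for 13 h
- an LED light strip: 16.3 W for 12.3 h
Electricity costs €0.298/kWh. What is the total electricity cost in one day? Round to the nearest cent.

€3.59

electric oven: 2799 W × 3.3 h = 9,237 Wh = 9.237 kWh
television: 201 W × 13 h = 2,613 Wh = 2.613 kWh
LED light strip: 16.3 W × 12.3 h = 200 Wh = 0.2005 kWh
Total energy = 9.237 + 2.613 + 0.2005 = 12.05 kWh
Cost = 12.05 kWh × €0.298 = €3.59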